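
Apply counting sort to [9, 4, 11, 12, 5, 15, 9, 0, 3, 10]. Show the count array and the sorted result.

Count array: [1, 0, 0, 1, 1, 1, 0, 0, 0, 2, 1, 1, 1, 0, 0, 1]
(count[i] = number of elements equal to i)
Cumulative count: [1, 1, 1, 2, 3, 4, 4, 4, 4, 6, 7, 8, 9, 9, 9, 10]
Sorted: [0, 3, 4, 5, 9, 9, 10, 11, 12, 15]


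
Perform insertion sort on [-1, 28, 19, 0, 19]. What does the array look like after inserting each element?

First element -1 is already 'sorted'
Insert 28: shifted 0 elements -> [-1, 28, 19, 0, 19]
Insert 19: shifted 1 elements -> [-1, 19, 28, 0, 19]
Insert 0: shifted 2 elements -> [-1, 0, 19, 28, 19]
Insert 19: shifted 1 elements -> [-1, 0, 19, 19, 28]


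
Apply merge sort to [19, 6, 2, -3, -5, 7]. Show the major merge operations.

Divide and conquer:
  Merge [6] + [2] -> [2, 6]
  Merge [19] + [2, 6] -> [2, 6, 19]
  Merge [-5] + [7] -> [-5, 7]
  Merge [-3] + [-5, 7] -> [-5, -3, 7]
  Merge [2, 6, 19] + [-5, -3, 7] -> [-5, -3, 2, 6, 7, 19]


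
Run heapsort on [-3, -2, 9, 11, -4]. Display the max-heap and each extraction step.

Build heap: [11, -2, 9, -3, -4]
Extract 11: [9, -2, -4, -3, 11]
Extract 9: [-2, -3, -4, 9, 11]
Extract -2: [-3, -4, -2, 9, 11]
Extract -3: [-4, -3, -2, 9, 11]


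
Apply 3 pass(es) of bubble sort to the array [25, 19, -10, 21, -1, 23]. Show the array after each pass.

After pass 1: [19, -10, 21, -1, 23, 25] (5 swaps)
After pass 2: [-10, 19, -1, 21, 23, 25] (2 swaps)
After pass 3: [-10, -1, 19, 21, 23, 25] (1 swaps)
Total swaps: 8


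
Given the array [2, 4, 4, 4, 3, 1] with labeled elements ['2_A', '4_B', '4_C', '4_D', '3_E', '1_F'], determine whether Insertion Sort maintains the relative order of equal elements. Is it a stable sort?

Trace Insertion Sort on the labeled array (the key is the number; the letter only tracks identity):
  Insert 4_B at index 1: [2_A, 4_B, 4_C, 4_D, 3_E, 1_F]
  Insert 4_C at index 2: [2_A, 4_B, 4_C, 4_D, 3_E, 1_F]
  Insert 4_D at index 3: [2_A, 4_B, 4_C, 4_D, 3_E, 1_F]
  Insert 3_E at index 1: [2_A, 3_E, 4_B, 4_C, 4_D, 1_F]
  Insert 1_F at index 0: [1_F, 2_A, 3_E, 4_B, 4_C, 4_D]
Final order: [1_F, 2_A, 3_E, 4_B, 4_C, 4_D]
Equal keys:
  value 4: originally 4_B, 4_C, 4_D; after sorting 4_B, 4_C, 4_D -> order preserved
All equal keys kept their original relative order. Insertion Sort is stable: elements are shifted only while they are strictly greater than the key, so a key is inserted after any equal elements already placed.
Answer: Stable


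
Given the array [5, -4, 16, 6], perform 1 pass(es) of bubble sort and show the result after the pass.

After pass 1: [-4, 5, 6, 16] (2 swaps)
Total swaps: 2


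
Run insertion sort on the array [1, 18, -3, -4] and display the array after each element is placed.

First element 1 is already 'sorted'
Insert 18: shifted 0 elements -> [1, 18, -3, -4]
Insert -3: shifted 2 elements -> [-3, 1, 18, -4]
Insert -4: shifted 3 elements -> [-4, -3, 1, 18]


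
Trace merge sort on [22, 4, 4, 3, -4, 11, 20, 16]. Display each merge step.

Divide and conquer:
  Merge [22] + [4] -> [4, 22]
  Merge [4] + [3] -> [3, 4]
  Merge [4, 22] + [3, 4] -> [3, 4, 4, 22]
  Merge [-4] + [11] -> [-4, 11]
  Merge [20] + [16] -> [16, 20]
  Merge [-4, 11] + [16, 20] -> [-4, 11, 16, 20]
  Merge [3, 4, 4, 22] + [-4, 11, 16, 20] -> [-4, 3, 4, 4, 11, 16, 20, 22]


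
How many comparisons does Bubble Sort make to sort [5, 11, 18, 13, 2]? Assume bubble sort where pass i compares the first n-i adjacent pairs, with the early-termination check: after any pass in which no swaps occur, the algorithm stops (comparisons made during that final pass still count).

Pass 1: compare adjacent pairs (0,1)..(3,4) = 4 comparison(s), 2 swap(s) -> [5, 11, 13, 2, 18]
Pass 2: compare adjacent pairs (0,1)..(2,3) = 3 comparison(s), 1 swap(s) -> [5, 11, 2, 13, 18]
Pass 3: compare adjacent pairs (0,1)..(1,2) = 2 comparison(s), 1 swap(s) -> [5, 2, 11, 13, 18]
Pass 4: compare adjacent pairs (0,1)..(0,1) = 1 comparison(s), 1 swap(s) -> [2, 5, 11, 13, 18]
Every pass made at least one swap, so all n-1 passes run.
Total comparisons: 4 + 3 + 2 + 1 = 10


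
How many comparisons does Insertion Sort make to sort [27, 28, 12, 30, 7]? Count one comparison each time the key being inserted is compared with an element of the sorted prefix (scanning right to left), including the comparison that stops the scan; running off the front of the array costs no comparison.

Insert 28: 27 <= 28 (stop) = 1 comparison(s) -> [27, 28, 12, 30, 7]
Insert 12: 28 > 12 (shift), 27 > 12 (shift), reached front = 2 comparison(s) -> [12, 27, 28, 30, 7]
Insert 30: 28 <= 30 (stop) = 1 comparison(s) -> [12, 27, 28, 30, 7]
Insert 7: 30 > 7 (shift), 28 > 7 (shift), 27 > 7 (shift), 12 > 7 (shift), reached front = 4 comparison(s) -> [7, 12, 27, 28, 30]
Total comparisons: 1 + 2 + 1 + 4 = 8


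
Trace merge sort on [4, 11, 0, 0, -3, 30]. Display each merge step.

Divide and conquer:
  Merge [11] + [0] -> [0, 11]
  Merge [4] + [0, 11] -> [0, 4, 11]
  Merge [-3] + [30] -> [-3, 30]
  Merge [0] + [-3, 30] -> [-3, 0, 30]
  Merge [0, 4, 11] + [-3, 0, 30] -> [-3, 0, 0, 4, 11, 30]


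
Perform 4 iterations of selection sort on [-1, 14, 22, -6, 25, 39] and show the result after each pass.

Pass 1: Select minimum -6 at index 3, swap -> [-6, 14, 22, -1, 25, 39]
Pass 2: Select minimum -1 at index 3, swap -> [-6, -1, 22, 14, 25, 39]
Pass 3: Select minimum 14 at index 3, swap -> [-6, -1, 14, 22, 25, 39]
Pass 4: Select minimum 22 at index 3, swap -> [-6, -1, 14, 22, 25, 39]


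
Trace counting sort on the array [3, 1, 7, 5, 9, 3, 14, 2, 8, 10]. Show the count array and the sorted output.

Count array: [0, 1, 1, 2, 0, 1, 0, 1, 1, 1, 1, 0, 0, 0, 1]
(count[i] = number of elements equal to i)
Cumulative count: [0, 1, 2, 4, 4, 5, 5, 6, 7, 8, 9, 9, 9, 9, 10]
Sorted: [1, 2, 3, 3, 5, 7, 8, 9, 10, 14]


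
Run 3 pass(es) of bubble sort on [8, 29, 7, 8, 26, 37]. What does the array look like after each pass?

After pass 1: [8, 7, 8, 26, 29, 37] (3 swaps)
After pass 2: [7, 8, 8, 26, 29, 37] (1 swaps)
After pass 3: [7, 8, 8, 26, 29, 37] (0 swaps)
Total swaps: 4


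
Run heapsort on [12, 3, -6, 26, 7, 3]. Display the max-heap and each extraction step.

Build heap: [26, 12, 3, 3, 7, -6]
Extract 26: [12, 7, 3, 3, -6, 26]
Extract 12: [7, 3, 3, -6, 12, 26]
Extract 7: [3, -6, 3, 7, 12, 26]
Extract 3: [3, -6, 3, 7, 12, 26]
Extract 3: [-6, 3, 3, 7, 12, 26]


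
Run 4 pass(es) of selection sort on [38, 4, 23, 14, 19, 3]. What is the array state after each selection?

Pass 1: Select minimum 3 at index 5, swap -> [3, 4, 23, 14, 19, 38]
Pass 2: Select minimum 4 at index 1, swap -> [3, 4, 23, 14, 19, 38]
Pass 3: Select minimum 14 at index 3, swap -> [3, 4, 14, 23, 19, 38]
Pass 4: Select minimum 19 at index 4, swap -> [3, 4, 14, 19, 23, 38]


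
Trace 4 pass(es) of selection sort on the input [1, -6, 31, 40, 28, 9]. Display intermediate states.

Pass 1: Select minimum -6 at index 1, swap -> [-6, 1, 31, 40, 28, 9]
Pass 2: Select minimum 1 at index 1, swap -> [-6, 1, 31, 40, 28, 9]
Pass 3: Select minimum 9 at index 5, swap -> [-6, 1, 9, 40, 28, 31]
Pass 4: Select minimum 28 at index 4, swap -> [-6, 1, 9, 28, 40, 31]


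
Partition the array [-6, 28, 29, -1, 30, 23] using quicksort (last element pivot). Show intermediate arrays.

Partition 1: pivot=23 at index 2 -> [-6, -1, 23, 28, 30, 29]
Partition 2: pivot=-1 at index 1 -> [-6, -1, 23, 28, 30, 29]
Partition 3: pivot=29 at index 4 -> [-6, -1, 23, 28, 29, 30]


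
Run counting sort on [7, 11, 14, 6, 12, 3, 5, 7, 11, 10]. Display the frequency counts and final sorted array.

Count array: [0, 0, 0, 1, 0, 1, 1, 2, 0, 0, 1, 2, 1, 0, 1]
(count[i] = number of elements equal to i)
Cumulative count: [0, 0, 0, 1, 1, 2, 3, 5, 5, 5, 6, 8, 9, 9, 10]
Sorted: [3, 5, 6, 7, 7, 10, 11, 11, 12, 14]


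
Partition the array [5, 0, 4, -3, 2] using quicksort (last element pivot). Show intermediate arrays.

Partition 1: pivot=2 at index 2 -> [0, -3, 2, 5, 4]
Partition 2: pivot=-3 at index 0 -> [-3, 0, 2, 5, 4]
Partition 3: pivot=4 at index 3 -> [-3, 0, 2, 4, 5]


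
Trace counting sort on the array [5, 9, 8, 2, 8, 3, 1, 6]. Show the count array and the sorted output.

Count array: [0, 1, 1, 1, 0, 1, 1, 0, 2, 1]
(count[i] = number of elements equal to i)
Cumulative count: [0, 1, 2, 3, 3, 4, 5, 5, 7, 8]
Sorted: [1, 2, 3, 5, 6, 8, 8, 9]


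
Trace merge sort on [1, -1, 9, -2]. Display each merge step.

Divide and conquer:
  Merge [1] + [-1] -> [-1, 1]
  Merge [9] + [-2] -> [-2, 9]
  Merge [-1, 1] + [-2, 9] -> [-2, -1, 1, 9]


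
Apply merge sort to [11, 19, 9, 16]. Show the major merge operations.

Divide and conquer:
  Merge [11] + [19] -> [11, 19]
  Merge [9] + [16] -> [9, 16]
  Merge [11, 19] + [9, 16] -> [9, 11, 16, 19]


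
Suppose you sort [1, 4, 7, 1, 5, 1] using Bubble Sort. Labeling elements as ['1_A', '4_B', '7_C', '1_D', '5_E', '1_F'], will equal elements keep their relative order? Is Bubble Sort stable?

Trace Bubble Sort on the labeled array (the key is the number; the letter only tracks identity):
  After pass 1: [1_A, 4_B, 1_D, 5_E, 1_F, 7_C]
  After pass 2: [1_A, 1_D, 4_B, 1_F, 5_E, 7_C]
  After pass 3: [1_A, 1_D, 1_F, 4_B, 5_E, 7_C]
  After pass 4: [1_A, 1_D, 1_F, 4_B, 5_E, 7_C] (no swaps, done)
Final order: [1_A, 1_D, 1_F, 4_B, 5_E, 7_C]
Equal keys:
  value 1: originally 1_A, 1_D, 1_F; after sorting 1_A, 1_D, 1_F -> order preserved
All equal keys kept their original relative order. Bubble Sort is stable: it only swaps adjacent elements when the left one is strictly greater, so equal keys never move past each other.
Answer: Stable


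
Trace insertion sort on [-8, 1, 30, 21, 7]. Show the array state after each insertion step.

First element -8 is already 'sorted'
Insert 1: shifted 0 elements -> [-8, 1, 30, 21, 7]
Insert 30: shifted 0 elements -> [-8, 1, 30, 21, 7]
Insert 21: shifted 1 elements -> [-8, 1, 21, 30, 7]
Insert 7: shifted 2 elements -> [-8, 1, 7, 21, 30]


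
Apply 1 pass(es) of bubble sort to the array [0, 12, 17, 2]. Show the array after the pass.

After pass 1: [0, 12, 2, 17] (1 swaps)
Total swaps: 1


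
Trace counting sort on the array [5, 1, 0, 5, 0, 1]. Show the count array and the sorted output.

Count array: [2, 2, 0, 0, 0, 2]
(count[i] = number of elements equal to i)
Cumulative count: [2, 4, 4, 4, 4, 6]
Sorted: [0, 0, 1, 1, 5, 5]


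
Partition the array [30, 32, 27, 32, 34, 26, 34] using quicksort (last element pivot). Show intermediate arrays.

Partition 1: pivot=34 at index 6 -> [30, 32, 27, 32, 34, 26, 34]
Partition 2: pivot=26 at index 0 -> [26, 32, 27, 32, 34, 30, 34]
Partition 3: pivot=30 at index 2 -> [26, 27, 30, 32, 34, 32, 34]
Partition 4: pivot=32 at index 4 -> [26, 27, 30, 32, 32, 34, 34]


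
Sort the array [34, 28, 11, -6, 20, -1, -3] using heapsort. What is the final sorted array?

Build heap: [34, 28, 11, -6, 20, -1, -3]
Extract 34: [28, 20, 11, -6, -3, -1, 34]
Extract 28: [20, -1, 11, -6, -3, 28, 34]
Extract 20: [11, -1, -3, -6, 20, 28, 34]
Extract 11: [-1, -6, -3, 11, 20, 28, 34]
Extract -1: [-3, -6, -1, 11, 20, 28, 34]
Extract -3: [-6, -3, -1, 11, 20, 28, 34]


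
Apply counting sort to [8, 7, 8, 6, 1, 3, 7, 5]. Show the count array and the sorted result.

Count array: [0, 1, 0, 1, 0, 1, 1, 2, 2]
(count[i] = number of elements equal to i)
Cumulative count: [0, 1, 1, 2, 2, 3, 4, 6, 8]
Sorted: [1, 3, 5, 6, 7, 7, 8, 8]


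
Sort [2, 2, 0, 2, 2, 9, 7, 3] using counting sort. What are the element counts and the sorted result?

Count array: [1, 0, 4, 1, 0, 0, 0, 1, 0, 1]
(count[i] = number of elements equal to i)
Cumulative count: [1, 1, 5, 6, 6, 6, 6, 7, 7, 8]
Sorted: [0, 2, 2, 2, 2, 3, 7, 9]


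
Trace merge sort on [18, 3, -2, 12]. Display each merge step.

Divide and conquer:
  Merge [18] + [3] -> [3, 18]
  Merge [-2] + [12] -> [-2, 12]
  Merge [3, 18] + [-2, 12] -> [-2, 3, 12, 18]


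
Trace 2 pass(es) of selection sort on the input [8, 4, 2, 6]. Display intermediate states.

Pass 1: Select minimum 2 at index 2, swap -> [2, 4, 8, 6]
Pass 2: Select minimum 4 at index 1, swap -> [2, 4, 8, 6]


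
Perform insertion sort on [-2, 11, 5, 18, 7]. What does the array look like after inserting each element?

First element -2 is already 'sorted'
Insert 11: shifted 0 elements -> [-2, 11, 5, 18, 7]
Insert 5: shifted 1 elements -> [-2, 5, 11, 18, 7]
Insert 18: shifted 0 elements -> [-2, 5, 11, 18, 7]
Insert 7: shifted 2 elements -> [-2, 5, 7, 11, 18]


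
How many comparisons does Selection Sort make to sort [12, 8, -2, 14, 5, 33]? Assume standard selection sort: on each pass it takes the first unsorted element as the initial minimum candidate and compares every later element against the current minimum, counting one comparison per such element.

Pass 1: scan indices 1..5 for the minimum = 5 comparison(s); min is -2, place at index 0 -> [-2, 8, 12, 14, 5, 33]
Pass 2: scan indices 2..5 for the minimum = 4 comparison(s); min is 5, place at index 1 -> [-2, 5, 12, 14, 8, 33]
Pass 3: scan indices 3..5 for the minimum = 3 comparison(s); min is 8, place at index 2 -> [-2, 5, 8, 14, 12, 33]
Pass 4: scan indices 4..5 for the minimum = 2 comparison(s); min is 12, place at index 3 -> [-2, 5, 8, 12, 14, 33]
Pass 5: scan indices 5..5 for the minimum = 1 comparison(s); min is 14, place at index 4 -> [-2, 5, 8, 12, 14, 33]
Selection sort always scans the whole unsorted suffix, so the count is (n-1) + (n-2) + ... + 1 = n(n-1)/2 = 6*5/2 = 15 regardless of the input order.
Total comparisons: 5 + 4 + 3 + 2 + 1 = 15


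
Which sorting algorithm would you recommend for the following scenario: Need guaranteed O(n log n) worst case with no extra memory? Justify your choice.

Best choice: Heapsort
Reason: Heapsort is O(n log n) worst case and sorts in-place; quicksort can degrade to O(n^2)


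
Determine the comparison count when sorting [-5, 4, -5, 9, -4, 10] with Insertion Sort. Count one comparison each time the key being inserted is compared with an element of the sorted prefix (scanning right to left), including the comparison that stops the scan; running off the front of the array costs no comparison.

Insert 4: -5 <= 4 (stop) = 1 comparison(s) -> [-5, 4, -5, 9, -4, 10]
Insert -5: 4 > -5 (shift), -5 <= -5 (stop) = 2 comparison(s) -> [-5, -5, 4, 9, -4, 10]
Insert 9: 4 <= 9 (stop) = 1 comparison(s) -> [-5, -5, 4, 9, -4, 10]
Insert -4: 9 > -4 (shift), 4 > -4 (shift), -5 <= -4 (stop) = 3 comparison(s) -> [-5, -5, -4, 4, 9, 10]
Insert 10: 9 <= 10 (stop) = 1 comparison(s) -> [-5, -5, -4, 4, 9, 10]
Total comparisons: 1 + 2 + 1 + 3 + 1 = 8


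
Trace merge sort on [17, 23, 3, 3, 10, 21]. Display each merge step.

Divide and conquer:
  Merge [23] + [3] -> [3, 23]
  Merge [17] + [3, 23] -> [3, 17, 23]
  Merge [10] + [21] -> [10, 21]
  Merge [3] + [10, 21] -> [3, 10, 21]
  Merge [3, 17, 23] + [3, 10, 21] -> [3, 3, 10, 17, 21, 23]


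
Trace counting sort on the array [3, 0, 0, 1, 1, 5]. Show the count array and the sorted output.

Count array: [2, 2, 0, 1, 0, 1]
(count[i] = number of elements equal to i)
Cumulative count: [2, 4, 4, 5, 5, 6]
Sorted: [0, 0, 1, 1, 3, 5]


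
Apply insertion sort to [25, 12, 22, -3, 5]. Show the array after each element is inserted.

First element 25 is already 'sorted'
Insert 12: shifted 1 elements -> [12, 25, 22, -3, 5]
Insert 22: shifted 1 elements -> [12, 22, 25, -3, 5]
Insert -3: shifted 3 elements -> [-3, 12, 22, 25, 5]
Insert 5: shifted 3 elements -> [-3, 5, 12, 22, 25]


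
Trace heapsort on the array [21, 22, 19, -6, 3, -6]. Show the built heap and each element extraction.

Build heap: [22, 21, 19, -6, 3, -6]
Extract 22: [21, 3, 19, -6, -6, 22]
Extract 21: [19, 3, -6, -6, 21, 22]
Extract 19: [3, -6, -6, 19, 21, 22]
Extract 3: [-6, -6, 3, 19, 21, 22]
Extract -6: [-6, -6, 3, 19, 21, 22]


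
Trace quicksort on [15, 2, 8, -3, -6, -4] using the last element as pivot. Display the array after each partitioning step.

Partition 1: pivot=-4 at index 1 -> [-6, -4, 8, -3, 15, 2]
Partition 2: pivot=2 at index 3 -> [-6, -4, -3, 2, 15, 8]
Partition 3: pivot=8 at index 4 -> [-6, -4, -3, 2, 8, 15]


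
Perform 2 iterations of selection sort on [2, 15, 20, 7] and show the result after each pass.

Pass 1: Select minimum 2 at index 0, swap -> [2, 15, 20, 7]
Pass 2: Select minimum 7 at index 3, swap -> [2, 7, 20, 15]


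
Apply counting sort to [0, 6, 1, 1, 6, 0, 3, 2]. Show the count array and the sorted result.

Count array: [2, 2, 1, 1, 0, 0, 2]
(count[i] = number of elements equal to i)
Cumulative count: [2, 4, 5, 6, 6, 6, 8]
Sorted: [0, 0, 1, 1, 2, 3, 6, 6]


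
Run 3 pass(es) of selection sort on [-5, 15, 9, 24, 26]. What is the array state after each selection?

Pass 1: Select minimum -5 at index 0, swap -> [-5, 15, 9, 24, 26]
Pass 2: Select minimum 9 at index 2, swap -> [-5, 9, 15, 24, 26]
Pass 3: Select minimum 15 at index 2, swap -> [-5, 9, 15, 24, 26]


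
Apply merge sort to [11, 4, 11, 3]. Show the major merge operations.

Divide and conquer:
  Merge [11] + [4] -> [4, 11]
  Merge [11] + [3] -> [3, 11]
  Merge [4, 11] + [3, 11] -> [3, 4, 11, 11]


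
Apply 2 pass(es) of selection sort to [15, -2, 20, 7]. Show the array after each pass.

Pass 1: Select minimum -2 at index 1, swap -> [-2, 15, 20, 7]
Pass 2: Select minimum 7 at index 3, swap -> [-2, 7, 20, 15]


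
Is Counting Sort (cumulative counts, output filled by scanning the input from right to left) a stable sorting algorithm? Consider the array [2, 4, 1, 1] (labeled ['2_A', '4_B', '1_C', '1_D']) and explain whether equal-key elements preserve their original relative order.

Trace Counting Sort on the labeled array (the key is the number; the letter only tracks identity):
  Counts for values 0..4: [0, 2, 1, 0, 1]
  Cumulative counts: [0, 2, 3, 3, 4]
  Scan right to left: place 1_D at output index 1
  Scan right to left: place 1_C at output index 0
  Scan right to left: place 4_B at output index 3
  Scan right to left: place 2_A at output index 2
  Output: [1_C, 1_D, 2_A, 4_B]
Equal keys:
  value 1: originally 1_C, 1_D; after sorting 1_C, 1_D -> order preserved
All equal keys kept their original relative order. Counting Sort is stable: scanning the input right to left with decreasing cumulative counts places later duplicates at later output positions.
Answer: Stable


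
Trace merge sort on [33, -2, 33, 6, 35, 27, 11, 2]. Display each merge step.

Divide and conquer:
  Merge [33] + [-2] -> [-2, 33]
  Merge [33] + [6] -> [6, 33]
  Merge [-2, 33] + [6, 33] -> [-2, 6, 33, 33]
  Merge [35] + [27] -> [27, 35]
  Merge [11] + [2] -> [2, 11]
  Merge [27, 35] + [2, 11] -> [2, 11, 27, 35]
  Merge [-2, 6, 33, 33] + [2, 11, 27, 35] -> [-2, 2, 6, 11, 27, 33, 33, 35]


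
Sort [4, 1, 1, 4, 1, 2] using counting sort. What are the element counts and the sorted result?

Count array: [0, 3, 1, 0, 2]
(count[i] = number of elements equal to i)
Cumulative count: [0, 3, 4, 4, 6]
Sorted: [1, 1, 1, 2, 4, 4]


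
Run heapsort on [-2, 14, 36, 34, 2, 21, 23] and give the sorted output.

Build heap: [36, 34, 23, 14, 2, 21, -2]
Extract 36: [34, 14, 23, -2, 2, 21, 36]
Extract 34: [23, 14, 21, -2, 2, 34, 36]
Extract 23: [21, 14, 2, -2, 23, 34, 36]
Extract 21: [14, -2, 2, 21, 23, 34, 36]
Extract 14: [2, -2, 14, 21, 23, 34, 36]
Extract 2: [-2, 2, 14, 21, 23, 34, 36]


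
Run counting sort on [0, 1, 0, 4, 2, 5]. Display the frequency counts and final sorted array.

Count array: [2, 1, 1, 0, 1, 1]
(count[i] = number of elements equal to i)
Cumulative count: [2, 3, 4, 4, 5, 6]
Sorted: [0, 0, 1, 2, 4, 5]


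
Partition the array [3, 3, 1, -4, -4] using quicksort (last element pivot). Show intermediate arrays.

Partition 1: pivot=-4 at index 1 -> [-4, -4, 1, 3, 3]
Partition 2: pivot=3 at index 4 -> [-4, -4, 1, 3, 3]
Partition 3: pivot=3 at index 3 -> [-4, -4, 1, 3, 3]


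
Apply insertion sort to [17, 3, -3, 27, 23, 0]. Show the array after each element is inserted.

First element 17 is already 'sorted'
Insert 3: shifted 1 elements -> [3, 17, -3, 27, 23, 0]
Insert -3: shifted 2 elements -> [-3, 3, 17, 27, 23, 0]
Insert 27: shifted 0 elements -> [-3, 3, 17, 27, 23, 0]
Insert 23: shifted 1 elements -> [-3, 3, 17, 23, 27, 0]
Insert 0: shifted 4 elements -> [-3, 0, 3, 17, 23, 27]


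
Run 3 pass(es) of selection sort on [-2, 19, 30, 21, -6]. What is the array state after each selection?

Pass 1: Select minimum -6 at index 4, swap -> [-6, 19, 30, 21, -2]
Pass 2: Select minimum -2 at index 4, swap -> [-6, -2, 30, 21, 19]
Pass 3: Select minimum 19 at index 4, swap -> [-6, -2, 19, 21, 30]


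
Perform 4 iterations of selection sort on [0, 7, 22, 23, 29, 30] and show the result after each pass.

Pass 1: Select minimum 0 at index 0, swap -> [0, 7, 22, 23, 29, 30]
Pass 2: Select minimum 7 at index 1, swap -> [0, 7, 22, 23, 29, 30]
Pass 3: Select minimum 22 at index 2, swap -> [0, 7, 22, 23, 29, 30]
Pass 4: Select minimum 23 at index 3, swap -> [0, 7, 22, 23, 29, 30]


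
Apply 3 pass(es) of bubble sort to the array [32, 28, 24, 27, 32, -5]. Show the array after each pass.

After pass 1: [28, 24, 27, 32, -5, 32] (4 swaps)
After pass 2: [24, 27, 28, -5, 32, 32] (3 swaps)
After pass 3: [24, 27, -5, 28, 32, 32] (1 swaps)
Total swaps: 8


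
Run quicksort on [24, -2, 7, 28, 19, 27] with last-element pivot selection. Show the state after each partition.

Partition 1: pivot=27 at index 4 -> [24, -2, 7, 19, 27, 28]
Partition 2: pivot=19 at index 2 -> [-2, 7, 19, 24, 27, 28]
Partition 3: pivot=7 at index 1 -> [-2, 7, 19, 24, 27, 28]


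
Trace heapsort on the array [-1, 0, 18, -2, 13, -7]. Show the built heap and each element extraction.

Build heap: [18, 13, -1, -2, 0, -7]
Extract 18: [13, 0, -1, -2, -7, 18]
Extract 13: [0, -2, -1, -7, 13, 18]
Extract 0: [-1, -2, -7, 0, 13, 18]
Extract -1: [-2, -7, -1, 0, 13, 18]
Extract -2: [-7, -2, -1, 0, 13, 18]


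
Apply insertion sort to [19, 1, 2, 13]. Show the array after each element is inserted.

First element 19 is already 'sorted'
Insert 1: shifted 1 elements -> [1, 19, 2, 13]
Insert 2: shifted 1 elements -> [1, 2, 19, 13]
Insert 13: shifted 1 elements -> [1, 2, 13, 19]


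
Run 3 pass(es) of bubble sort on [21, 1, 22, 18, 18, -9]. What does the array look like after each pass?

After pass 1: [1, 21, 18, 18, -9, 22] (4 swaps)
After pass 2: [1, 18, 18, -9, 21, 22] (3 swaps)
After pass 3: [1, 18, -9, 18, 21, 22] (1 swaps)
Total swaps: 8


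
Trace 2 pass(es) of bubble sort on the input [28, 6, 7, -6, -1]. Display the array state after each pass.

After pass 1: [6, 7, -6, -1, 28] (4 swaps)
After pass 2: [6, -6, -1, 7, 28] (2 swaps)
Total swaps: 6


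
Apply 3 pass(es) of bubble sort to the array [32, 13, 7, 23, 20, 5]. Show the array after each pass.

After pass 1: [13, 7, 23, 20, 5, 32] (5 swaps)
After pass 2: [7, 13, 20, 5, 23, 32] (3 swaps)
After pass 3: [7, 13, 5, 20, 23, 32] (1 swaps)
Total swaps: 9


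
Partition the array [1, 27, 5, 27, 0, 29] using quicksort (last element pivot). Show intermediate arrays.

Partition 1: pivot=29 at index 5 -> [1, 27, 5, 27, 0, 29]
Partition 2: pivot=0 at index 0 -> [0, 27, 5, 27, 1, 29]
Partition 3: pivot=1 at index 1 -> [0, 1, 5, 27, 27, 29]
Partition 4: pivot=27 at index 4 -> [0, 1, 5, 27, 27, 29]
Partition 5: pivot=27 at index 3 -> [0, 1, 5, 27, 27, 29]


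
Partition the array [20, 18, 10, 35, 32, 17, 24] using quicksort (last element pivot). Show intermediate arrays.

Partition 1: pivot=24 at index 4 -> [20, 18, 10, 17, 24, 35, 32]
Partition 2: pivot=17 at index 1 -> [10, 17, 20, 18, 24, 35, 32]
Partition 3: pivot=18 at index 2 -> [10, 17, 18, 20, 24, 35, 32]
Partition 4: pivot=32 at index 5 -> [10, 17, 18, 20, 24, 32, 35]


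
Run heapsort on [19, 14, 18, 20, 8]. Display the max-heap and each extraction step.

Build heap: [20, 19, 18, 14, 8]
Extract 20: [19, 14, 18, 8, 20]
Extract 19: [18, 14, 8, 19, 20]
Extract 18: [14, 8, 18, 19, 20]
Extract 14: [8, 14, 18, 19, 20]


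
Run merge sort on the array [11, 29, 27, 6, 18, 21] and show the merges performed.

Divide and conquer:
  Merge [29] + [27] -> [27, 29]
  Merge [11] + [27, 29] -> [11, 27, 29]
  Merge [18] + [21] -> [18, 21]
  Merge [6] + [18, 21] -> [6, 18, 21]
  Merge [11, 27, 29] + [6, 18, 21] -> [6, 11, 18, 21, 27, 29]


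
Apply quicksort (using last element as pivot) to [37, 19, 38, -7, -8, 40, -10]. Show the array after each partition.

Partition 1: pivot=-10 at index 0 -> [-10, 19, 38, -7, -8, 40, 37]
Partition 2: pivot=37 at index 4 -> [-10, 19, -7, -8, 37, 40, 38]
Partition 3: pivot=-8 at index 1 -> [-10, -8, -7, 19, 37, 40, 38]
Partition 4: pivot=19 at index 3 -> [-10, -8, -7, 19, 37, 40, 38]
Partition 5: pivot=38 at index 5 -> [-10, -8, -7, 19, 37, 38, 40]


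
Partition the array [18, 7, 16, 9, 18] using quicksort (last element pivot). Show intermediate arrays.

Partition 1: pivot=18 at index 4 -> [18, 7, 16, 9, 18]
Partition 2: pivot=9 at index 1 -> [7, 9, 16, 18, 18]
Partition 3: pivot=18 at index 3 -> [7, 9, 16, 18, 18]


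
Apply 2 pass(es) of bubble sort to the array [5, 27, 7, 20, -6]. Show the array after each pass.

After pass 1: [5, 7, 20, -6, 27] (3 swaps)
After pass 2: [5, 7, -6, 20, 27] (1 swaps)
Total swaps: 4


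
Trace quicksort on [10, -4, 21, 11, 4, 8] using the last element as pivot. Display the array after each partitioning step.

Partition 1: pivot=8 at index 2 -> [-4, 4, 8, 11, 10, 21]
Partition 2: pivot=4 at index 1 -> [-4, 4, 8, 11, 10, 21]
Partition 3: pivot=21 at index 5 -> [-4, 4, 8, 11, 10, 21]
Partition 4: pivot=10 at index 3 -> [-4, 4, 8, 10, 11, 21]


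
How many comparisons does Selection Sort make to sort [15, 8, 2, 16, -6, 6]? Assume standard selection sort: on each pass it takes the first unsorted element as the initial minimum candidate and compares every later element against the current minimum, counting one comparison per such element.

Pass 1: scan indices 1..5 for the minimum = 5 comparison(s); min is -6, place at index 0 -> [-6, 8, 2, 16, 15, 6]
Pass 2: scan indices 2..5 for the minimum = 4 comparison(s); min is 2, place at index 1 -> [-6, 2, 8, 16, 15, 6]
Pass 3: scan indices 3..5 for the minimum = 3 comparison(s); min is 6, place at index 2 -> [-6, 2, 6, 16, 15, 8]
Pass 4: scan indices 4..5 for the minimum = 2 comparison(s); min is 8, place at index 3 -> [-6, 2, 6, 8, 15, 16]
Pass 5: scan indices 5..5 for the minimum = 1 comparison(s); min is 15, place at index 4 -> [-6, 2, 6, 8, 15, 16]
Selection sort always scans the whole unsorted suffix, so the count is (n-1) + (n-2) + ... + 1 = n(n-1)/2 = 6*5/2 = 15 regardless of the input order.
Total comparisons: 5 + 4 + 3 + 2 + 1 = 15


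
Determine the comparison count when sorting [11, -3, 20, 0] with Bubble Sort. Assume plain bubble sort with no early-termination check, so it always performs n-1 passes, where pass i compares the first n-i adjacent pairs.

Pass 1: compare adjacent pairs (0,1)..(2,3) = 3 comparison(s), 2 swap(s) -> [-3, 11, 0, 20]
Pass 2: compare adjacent pairs (0,1)..(1,2) = 2 comparison(s), 1 swap(s) -> [-3, 0, 11, 20]
Pass 3: compare adjacent pairs (0,1)..(0,1) = 1 comparison(s), 0 swap(s) -> [-3, 0, 11, 20]
Total comparisons: 3 + 2 + 1 = 6


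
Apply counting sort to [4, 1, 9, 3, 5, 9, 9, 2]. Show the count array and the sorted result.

Count array: [0, 1, 1, 1, 1, 1, 0, 0, 0, 3]
(count[i] = number of elements equal to i)
Cumulative count: [0, 1, 2, 3, 4, 5, 5, 5, 5, 8]
Sorted: [1, 2, 3, 4, 5, 9, 9, 9]


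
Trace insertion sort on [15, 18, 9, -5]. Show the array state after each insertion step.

First element 15 is already 'sorted'
Insert 18: shifted 0 elements -> [15, 18, 9, -5]
Insert 9: shifted 2 elements -> [9, 15, 18, -5]
Insert -5: shifted 3 elements -> [-5, 9, 15, 18]


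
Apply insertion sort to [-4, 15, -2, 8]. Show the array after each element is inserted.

First element -4 is already 'sorted'
Insert 15: shifted 0 elements -> [-4, 15, -2, 8]
Insert -2: shifted 1 elements -> [-4, -2, 15, 8]
Insert 8: shifted 1 elements -> [-4, -2, 8, 15]


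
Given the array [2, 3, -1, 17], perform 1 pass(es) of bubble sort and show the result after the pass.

After pass 1: [2, -1, 3, 17] (1 swaps)
Total swaps: 1


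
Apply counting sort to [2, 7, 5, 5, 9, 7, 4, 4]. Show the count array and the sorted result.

Count array: [0, 0, 1, 0, 2, 2, 0, 2, 0, 1]
(count[i] = number of elements equal to i)
Cumulative count: [0, 0, 1, 1, 3, 5, 5, 7, 7, 8]
Sorted: [2, 4, 4, 5, 5, 7, 7, 9]


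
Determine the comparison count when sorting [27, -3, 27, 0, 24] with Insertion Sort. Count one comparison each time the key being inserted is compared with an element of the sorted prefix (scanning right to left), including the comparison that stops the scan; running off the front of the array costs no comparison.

Insert -3: 27 > -3 (shift), reached front = 1 comparison(s) -> [-3, 27, 27, 0, 24]
Insert 27: 27 <= 27 (stop) = 1 comparison(s) -> [-3, 27, 27, 0, 24]
Insert 0: 27 > 0 (shift), 27 > 0 (shift), -3 <= 0 (stop) = 3 comparison(s) -> [-3, 0, 27, 27, 24]
Insert 24: 27 > 24 (shift), 27 > 24 (shift), 0 <= 24 (stop) = 3 comparison(s) -> [-3, 0, 24, 27, 27]
Total comparisons: 1 + 1 + 3 + 3 = 8


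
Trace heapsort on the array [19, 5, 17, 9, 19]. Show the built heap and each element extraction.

Build heap: [19, 19, 17, 9, 5]
Extract 19: [19, 9, 17, 5, 19]
Extract 19: [17, 9, 5, 19, 19]
Extract 17: [9, 5, 17, 19, 19]
Extract 9: [5, 9, 17, 19, 19]


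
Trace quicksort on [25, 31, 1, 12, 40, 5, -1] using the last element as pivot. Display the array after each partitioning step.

Partition 1: pivot=-1 at index 0 -> [-1, 31, 1, 12, 40, 5, 25]
Partition 2: pivot=25 at index 4 -> [-1, 1, 12, 5, 25, 31, 40]
Partition 3: pivot=5 at index 2 -> [-1, 1, 5, 12, 25, 31, 40]
Partition 4: pivot=40 at index 6 -> [-1, 1, 5, 12, 25, 31, 40]


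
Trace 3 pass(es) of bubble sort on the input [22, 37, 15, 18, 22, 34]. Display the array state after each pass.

After pass 1: [22, 15, 18, 22, 34, 37] (4 swaps)
After pass 2: [15, 18, 22, 22, 34, 37] (2 swaps)
After pass 3: [15, 18, 22, 22, 34, 37] (0 swaps)
Total swaps: 6


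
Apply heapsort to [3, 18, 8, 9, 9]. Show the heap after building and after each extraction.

Build heap: [18, 9, 8, 3, 9]
Extract 18: [9, 9, 8, 3, 18]
Extract 9: [9, 3, 8, 9, 18]
Extract 9: [8, 3, 9, 9, 18]
Extract 8: [3, 8, 9, 9, 18]


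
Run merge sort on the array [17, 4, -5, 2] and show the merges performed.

Divide and conquer:
  Merge [17] + [4] -> [4, 17]
  Merge [-5] + [2] -> [-5, 2]
  Merge [4, 17] + [-5, 2] -> [-5, 2, 4, 17]


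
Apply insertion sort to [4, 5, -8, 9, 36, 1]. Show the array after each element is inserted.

First element 4 is already 'sorted'
Insert 5: shifted 0 elements -> [4, 5, -8, 9, 36, 1]
Insert -8: shifted 2 elements -> [-8, 4, 5, 9, 36, 1]
Insert 9: shifted 0 elements -> [-8, 4, 5, 9, 36, 1]
Insert 36: shifted 0 elements -> [-8, 4, 5, 9, 36, 1]
Insert 1: shifted 4 elements -> [-8, 1, 4, 5, 9, 36]


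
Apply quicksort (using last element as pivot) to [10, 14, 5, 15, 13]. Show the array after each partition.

Partition 1: pivot=13 at index 2 -> [10, 5, 13, 15, 14]
Partition 2: pivot=5 at index 0 -> [5, 10, 13, 15, 14]
Partition 3: pivot=14 at index 3 -> [5, 10, 13, 14, 15]


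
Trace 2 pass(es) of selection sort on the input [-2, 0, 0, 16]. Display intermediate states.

Pass 1: Select minimum -2 at index 0, swap -> [-2, 0, 0, 16]
Pass 2: Select minimum 0 at index 1, swap -> [-2, 0, 0, 16]


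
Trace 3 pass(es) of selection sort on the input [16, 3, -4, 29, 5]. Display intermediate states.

Pass 1: Select minimum -4 at index 2, swap -> [-4, 3, 16, 29, 5]
Pass 2: Select minimum 3 at index 1, swap -> [-4, 3, 16, 29, 5]
Pass 3: Select minimum 5 at index 4, swap -> [-4, 3, 5, 29, 16]


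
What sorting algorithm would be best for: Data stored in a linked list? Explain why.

Best choice: Merge sort
Reason: Merge sort doesn't require random access; can be done in O(1) extra space for linked lists


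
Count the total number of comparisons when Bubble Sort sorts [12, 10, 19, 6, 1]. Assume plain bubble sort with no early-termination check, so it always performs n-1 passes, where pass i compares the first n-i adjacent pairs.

Pass 1: compare adjacent pairs (0,1)..(3,4) = 4 comparison(s), 3 swap(s) -> [10, 12, 6, 1, 19]
Pass 2: compare adjacent pairs (0,1)..(2,3) = 3 comparison(s), 2 swap(s) -> [10, 6, 1, 12, 19]
Pass 3: compare adjacent pairs (0,1)..(1,2) = 2 comparison(s), 2 swap(s) -> [6, 1, 10, 12, 19]
Pass 4: compare adjacent pairs (0,1)..(0,1) = 1 comparison(s), 1 swap(s) -> [1, 6, 10, 12, 19]
Total comparisons: 4 + 3 + 2 + 1 = 10


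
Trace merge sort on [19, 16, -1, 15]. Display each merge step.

Divide and conquer:
  Merge [19] + [16] -> [16, 19]
  Merge [-1] + [15] -> [-1, 15]
  Merge [16, 19] + [-1, 15] -> [-1, 15, 16, 19]


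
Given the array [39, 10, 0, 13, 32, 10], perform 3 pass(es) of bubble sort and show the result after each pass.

After pass 1: [10, 0, 13, 32, 10, 39] (5 swaps)
After pass 2: [0, 10, 13, 10, 32, 39] (2 swaps)
After pass 3: [0, 10, 10, 13, 32, 39] (1 swaps)
Total swaps: 8


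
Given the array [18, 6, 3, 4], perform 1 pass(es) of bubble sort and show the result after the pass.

After pass 1: [6, 3, 4, 18] (3 swaps)
Total swaps: 3


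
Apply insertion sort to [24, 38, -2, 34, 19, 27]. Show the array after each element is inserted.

First element 24 is already 'sorted'
Insert 38: shifted 0 elements -> [24, 38, -2, 34, 19, 27]
Insert -2: shifted 2 elements -> [-2, 24, 38, 34, 19, 27]
Insert 34: shifted 1 elements -> [-2, 24, 34, 38, 19, 27]
Insert 19: shifted 3 elements -> [-2, 19, 24, 34, 38, 27]
Insert 27: shifted 2 elements -> [-2, 19, 24, 27, 34, 38]


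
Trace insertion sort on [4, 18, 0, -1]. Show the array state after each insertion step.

First element 4 is already 'sorted'
Insert 18: shifted 0 elements -> [4, 18, 0, -1]
Insert 0: shifted 2 elements -> [0, 4, 18, -1]
Insert -1: shifted 3 elements -> [-1, 0, 4, 18]


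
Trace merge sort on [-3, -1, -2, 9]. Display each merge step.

Divide and conquer:
  Merge [-3] + [-1] -> [-3, -1]
  Merge [-2] + [9] -> [-2, 9]
  Merge [-3, -1] + [-2, 9] -> [-3, -2, -1, 9]


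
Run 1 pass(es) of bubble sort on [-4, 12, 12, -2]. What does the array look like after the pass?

After pass 1: [-4, 12, -2, 12] (1 swaps)
Total swaps: 1


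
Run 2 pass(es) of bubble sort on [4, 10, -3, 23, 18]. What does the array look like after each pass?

After pass 1: [4, -3, 10, 18, 23] (2 swaps)
After pass 2: [-3, 4, 10, 18, 23] (1 swaps)
Total swaps: 3


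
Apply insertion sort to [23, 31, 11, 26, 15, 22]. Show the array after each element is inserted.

First element 23 is already 'sorted'
Insert 31: shifted 0 elements -> [23, 31, 11, 26, 15, 22]
Insert 11: shifted 2 elements -> [11, 23, 31, 26, 15, 22]
Insert 26: shifted 1 elements -> [11, 23, 26, 31, 15, 22]
Insert 15: shifted 3 elements -> [11, 15, 23, 26, 31, 22]
Insert 22: shifted 3 elements -> [11, 15, 22, 23, 26, 31]


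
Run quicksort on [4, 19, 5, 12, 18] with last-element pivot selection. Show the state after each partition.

Partition 1: pivot=18 at index 3 -> [4, 5, 12, 18, 19]
Partition 2: pivot=12 at index 2 -> [4, 5, 12, 18, 19]
Partition 3: pivot=5 at index 1 -> [4, 5, 12, 18, 19]


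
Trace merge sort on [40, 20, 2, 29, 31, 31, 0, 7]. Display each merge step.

Divide and conquer:
  Merge [40] + [20] -> [20, 40]
  Merge [2] + [29] -> [2, 29]
  Merge [20, 40] + [2, 29] -> [2, 20, 29, 40]
  Merge [31] + [31] -> [31, 31]
  Merge [0] + [7] -> [0, 7]
  Merge [31, 31] + [0, 7] -> [0, 7, 31, 31]
  Merge [2, 20, 29, 40] + [0, 7, 31, 31] -> [0, 2, 7, 20, 29, 31, 31, 40]


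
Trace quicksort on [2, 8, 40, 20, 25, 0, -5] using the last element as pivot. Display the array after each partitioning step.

Partition 1: pivot=-5 at index 0 -> [-5, 8, 40, 20, 25, 0, 2]
Partition 2: pivot=2 at index 2 -> [-5, 0, 2, 20, 25, 8, 40]
Partition 3: pivot=40 at index 6 -> [-5, 0, 2, 20, 25, 8, 40]
Partition 4: pivot=8 at index 3 -> [-5, 0, 2, 8, 25, 20, 40]
Partition 5: pivot=20 at index 4 -> [-5, 0, 2, 8, 20, 25, 40]


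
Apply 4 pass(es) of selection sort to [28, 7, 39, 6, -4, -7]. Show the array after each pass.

Pass 1: Select minimum -7 at index 5, swap -> [-7, 7, 39, 6, -4, 28]
Pass 2: Select minimum -4 at index 4, swap -> [-7, -4, 39, 6, 7, 28]
Pass 3: Select minimum 6 at index 3, swap -> [-7, -4, 6, 39, 7, 28]
Pass 4: Select minimum 7 at index 4, swap -> [-7, -4, 6, 7, 39, 28]


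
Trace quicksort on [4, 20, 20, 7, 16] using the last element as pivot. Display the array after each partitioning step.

Partition 1: pivot=16 at index 2 -> [4, 7, 16, 20, 20]
Partition 2: pivot=7 at index 1 -> [4, 7, 16, 20, 20]
Partition 3: pivot=20 at index 4 -> [4, 7, 16, 20, 20]


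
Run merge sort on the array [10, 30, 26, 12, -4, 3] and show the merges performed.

Divide and conquer:
  Merge [30] + [26] -> [26, 30]
  Merge [10] + [26, 30] -> [10, 26, 30]
  Merge [-4] + [3] -> [-4, 3]
  Merge [12] + [-4, 3] -> [-4, 3, 12]
  Merge [10, 26, 30] + [-4, 3, 12] -> [-4, 3, 10, 12, 26, 30]


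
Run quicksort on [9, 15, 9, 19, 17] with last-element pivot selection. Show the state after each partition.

Partition 1: pivot=17 at index 3 -> [9, 15, 9, 17, 19]
Partition 2: pivot=9 at index 1 -> [9, 9, 15, 17, 19]


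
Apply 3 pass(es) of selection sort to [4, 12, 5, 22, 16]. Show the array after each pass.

Pass 1: Select minimum 4 at index 0, swap -> [4, 12, 5, 22, 16]
Pass 2: Select minimum 5 at index 2, swap -> [4, 5, 12, 22, 16]
Pass 3: Select minimum 12 at index 2, swap -> [4, 5, 12, 22, 16]


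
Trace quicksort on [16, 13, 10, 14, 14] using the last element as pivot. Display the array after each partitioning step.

Partition 1: pivot=14 at index 3 -> [13, 10, 14, 14, 16]
Partition 2: pivot=14 at index 2 -> [13, 10, 14, 14, 16]
Partition 3: pivot=10 at index 0 -> [10, 13, 14, 14, 16]


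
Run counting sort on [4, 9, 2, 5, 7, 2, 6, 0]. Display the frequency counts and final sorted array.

Count array: [1, 0, 2, 0, 1, 1, 1, 1, 0, 1]
(count[i] = number of elements equal to i)
Cumulative count: [1, 1, 3, 3, 4, 5, 6, 7, 7, 8]
Sorted: [0, 2, 2, 4, 5, 6, 7, 9]


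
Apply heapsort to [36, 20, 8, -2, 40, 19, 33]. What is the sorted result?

Build heap: [40, 36, 33, -2, 20, 19, 8]
Extract 40: [36, 20, 33, -2, 8, 19, 40]
Extract 36: [33, 20, 19, -2, 8, 36, 40]
Extract 33: [20, 8, 19, -2, 33, 36, 40]
Extract 20: [19, 8, -2, 20, 33, 36, 40]
Extract 19: [8, -2, 19, 20, 33, 36, 40]
Extract 8: [-2, 8, 19, 20, 33, 36, 40]


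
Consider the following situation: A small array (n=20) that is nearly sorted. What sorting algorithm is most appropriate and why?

Best choice: Insertion sort
Reason: Insertion sort is O(n) for nearly sorted arrays and has low overhead


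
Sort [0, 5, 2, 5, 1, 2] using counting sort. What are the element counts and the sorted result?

Count array: [1, 1, 2, 0, 0, 2]
(count[i] = number of elements equal to i)
Cumulative count: [1, 2, 4, 4, 4, 6]
Sorted: [0, 1, 2, 2, 5, 5]


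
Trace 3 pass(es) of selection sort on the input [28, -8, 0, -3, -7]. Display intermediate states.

Pass 1: Select minimum -8 at index 1, swap -> [-8, 28, 0, -3, -7]
Pass 2: Select minimum -7 at index 4, swap -> [-8, -7, 0, -3, 28]
Pass 3: Select minimum -3 at index 3, swap -> [-8, -7, -3, 0, 28]


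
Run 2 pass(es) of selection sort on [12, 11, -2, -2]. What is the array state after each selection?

Pass 1: Select minimum -2 at index 2, swap -> [-2, 11, 12, -2]
Pass 2: Select minimum -2 at index 3, swap -> [-2, -2, 12, 11]


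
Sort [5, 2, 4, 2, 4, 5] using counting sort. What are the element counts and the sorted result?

Count array: [0, 0, 2, 0, 2, 2]
(count[i] = number of elements equal to i)
Cumulative count: [0, 0, 2, 2, 4, 6]
Sorted: [2, 2, 4, 4, 5, 5]


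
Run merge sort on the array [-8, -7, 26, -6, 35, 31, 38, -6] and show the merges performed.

Divide and conquer:
  Merge [-8] + [-7] -> [-8, -7]
  Merge [26] + [-6] -> [-6, 26]
  Merge [-8, -7] + [-6, 26] -> [-8, -7, -6, 26]
  Merge [35] + [31] -> [31, 35]
  Merge [38] + [-6] -> [-6, 38]
  Merge [31, 35] + [-6, 38] -> [-6, 31, 35, 38]
  Merge [-8, -7, -6, 26] + [-6, 31, 35, 38] -> [-8, -7, -6, -6, 26, 31, 35, 38]
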